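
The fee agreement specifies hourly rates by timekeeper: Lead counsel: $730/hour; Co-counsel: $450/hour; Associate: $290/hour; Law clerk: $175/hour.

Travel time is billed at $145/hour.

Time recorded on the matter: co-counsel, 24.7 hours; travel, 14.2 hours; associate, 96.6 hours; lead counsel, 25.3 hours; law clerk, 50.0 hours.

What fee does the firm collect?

$68,407.00

Lead counsel: 25.3 × $730 = $18,469.00
Co-counsel: 24.7 × $450 = $11,115.00
Associate: 96.6 × $290 = $28,014.00
Law clerk: 50.0 × $175 = $8,750.00
Subtotal: $18,469.00 + $11,115.00 + $28,014.00 + $8,750.00 = $66,348.00
Travel: 14.2 × $145 = $2,059.00
Total: $66,348.00 + $2,059.00 = $68,407.00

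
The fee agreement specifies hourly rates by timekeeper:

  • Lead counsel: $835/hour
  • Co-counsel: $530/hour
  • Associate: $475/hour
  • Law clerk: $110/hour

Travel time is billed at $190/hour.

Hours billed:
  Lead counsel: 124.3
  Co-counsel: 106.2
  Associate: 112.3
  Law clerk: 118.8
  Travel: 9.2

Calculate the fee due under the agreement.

Lead counsel: 124.3 × $835 = $103,790.50
Co-counsel: 106.2 × $530 = $56,286.00
Associate: 112.3 × $475 = $53,342.50
Law clerk: 118.8 × $110 = $13,068.00
Subtotal: $103,790.50 + $56,286.00 + $53,342.50 + $13,068.00 = $226,487.00
Travel: 9.2 × $190 = $1,748.00
Total: $226,487.00 + $1,748.00 = $228,235.00

$228,235.00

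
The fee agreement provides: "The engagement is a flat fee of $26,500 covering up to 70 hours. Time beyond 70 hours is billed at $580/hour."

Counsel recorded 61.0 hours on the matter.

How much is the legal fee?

61.0 hours is within the 70-hour scope; only the flat fee applies.

$26,500.00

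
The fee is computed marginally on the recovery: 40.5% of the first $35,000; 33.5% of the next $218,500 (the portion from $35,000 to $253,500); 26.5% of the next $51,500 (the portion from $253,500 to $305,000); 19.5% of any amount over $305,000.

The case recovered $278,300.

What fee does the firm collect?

$93,944.50

First $35,000 at 40.5% = $14,175.00
Next $218,500 at 33.5% = $73,197.50
Remaining $24,800 at 26.5% = $6,572.00
Fee: $14,175.00 + $73,197.50 + $6,572.00 = $93,944.50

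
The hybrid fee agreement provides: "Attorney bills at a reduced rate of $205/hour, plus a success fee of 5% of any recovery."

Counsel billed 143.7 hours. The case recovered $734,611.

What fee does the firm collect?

$66,189.05

Hourly: 143.7 × $205 = $29,458.50
Success fee: 5% of $734,611 = $36,730.55
Total: $29,458.50 + $36,730.55 = $66,189.05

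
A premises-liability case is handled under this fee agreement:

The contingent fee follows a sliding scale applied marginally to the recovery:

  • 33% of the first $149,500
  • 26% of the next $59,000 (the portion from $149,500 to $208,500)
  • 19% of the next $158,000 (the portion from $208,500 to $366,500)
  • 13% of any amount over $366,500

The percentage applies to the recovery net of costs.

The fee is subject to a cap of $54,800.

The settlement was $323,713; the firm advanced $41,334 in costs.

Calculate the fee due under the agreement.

Fee base (net of costs): $323,713 − $41,334 = $282,379
First $149,500 at 33% = $49,335.00
Next $59,000 at 26% = $15,340.00
Remaining $73,879 at 19% = $14,037.01
Fee: $49,335.00 + $15,340.00 + $14,037.01 = $78,712.01
$78,712.01 exceeds the $54,800 cap, so the fee is capped at $54,800.00.

$54,800.00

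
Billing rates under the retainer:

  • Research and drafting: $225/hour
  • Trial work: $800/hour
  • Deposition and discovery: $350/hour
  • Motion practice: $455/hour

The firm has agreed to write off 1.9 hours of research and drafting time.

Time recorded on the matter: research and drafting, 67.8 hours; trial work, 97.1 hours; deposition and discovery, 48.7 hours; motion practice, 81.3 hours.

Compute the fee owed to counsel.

Research and drafting: 67.8 × $225 = $15,255.00
Trial work: 97.1 × $800 = $77,680.00
Deposition and discovery: 48.7 × $350 = $17,045.00
Motion practice: 81.3 × $455 = $36,991.50
Subtotal: $146,971.50
Write-off: 1.9 × $225 = $427.50
Total: $146,971.50 − $427.50 = $146,544.00

$146,544.00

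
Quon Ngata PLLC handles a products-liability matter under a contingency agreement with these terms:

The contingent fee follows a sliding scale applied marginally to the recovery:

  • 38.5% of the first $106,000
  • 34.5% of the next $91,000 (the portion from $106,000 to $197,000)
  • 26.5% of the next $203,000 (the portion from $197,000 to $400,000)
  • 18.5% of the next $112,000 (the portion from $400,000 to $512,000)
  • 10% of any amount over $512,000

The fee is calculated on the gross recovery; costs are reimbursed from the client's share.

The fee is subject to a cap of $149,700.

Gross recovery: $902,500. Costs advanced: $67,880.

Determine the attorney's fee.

Fee base is the gross recovery, $902,500; costs are reimbursed separately.
First $106,000 at 38.5% = $40,810.00
Next $91,000 at 34.5% = $31,395.00
Next $203,000 at 26.5% = $53,795.00
Next $112,000 at 18.5% = $20,720.00
Remaining $390,500 at 10% = $39,050.00
Fee: $40,810.00 + $31,395.00 + $53,795.00 + $20,720.00 + $39,050.00 = $185,770.00
$185,770.00 exceeds the $149,700 cap, so the fee is capped at $149,700.00.

$149,700.00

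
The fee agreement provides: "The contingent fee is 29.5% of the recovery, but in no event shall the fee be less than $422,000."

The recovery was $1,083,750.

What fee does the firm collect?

29.5% of $1,083,750 = $319,706.25
That is below the $422,000 minimum, so the minimum applies.

$422,000.00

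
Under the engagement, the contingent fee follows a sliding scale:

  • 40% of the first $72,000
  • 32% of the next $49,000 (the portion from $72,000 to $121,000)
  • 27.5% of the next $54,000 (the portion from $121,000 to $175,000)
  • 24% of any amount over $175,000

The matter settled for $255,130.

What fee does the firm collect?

First $72,000 at 40% = $28,800.00
Next $49,000 at 32% = $15,680.00
Next $54,000 at 27.5% = $14,850.00
Remaining $80,130 at 24% = $19,231.20
Fee: $28,800.00 + $15,680.00 + $14,850.00 + $19,231.20 = $78,561.20

$78,561.20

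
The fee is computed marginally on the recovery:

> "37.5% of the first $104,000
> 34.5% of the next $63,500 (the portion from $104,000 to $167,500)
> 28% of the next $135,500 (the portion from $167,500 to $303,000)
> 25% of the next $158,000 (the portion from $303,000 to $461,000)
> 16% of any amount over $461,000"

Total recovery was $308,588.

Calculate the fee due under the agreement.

First $104,000 at 37.5% = $39,000.00
Next $63,500 at 34.5% = $21,907.50
Next $135,500 at 28% = $37,940.00
Remaining $5,588 at 25% = $1,397.00
Fee: $39,000.00 + $21,907.50 + $37,940.00 + $1,397.00 = $100,244.50

$100,244.50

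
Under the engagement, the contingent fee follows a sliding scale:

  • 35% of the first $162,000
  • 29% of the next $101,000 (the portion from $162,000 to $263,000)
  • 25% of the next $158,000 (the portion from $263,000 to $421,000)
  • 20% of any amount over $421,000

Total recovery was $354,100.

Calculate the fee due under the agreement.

First $162,000 at 35% = $56,700.00
Next $101,000 at 29% = $29,290.00
Remaining $91,100 at 25% = $22,775.00
Fee: $56,700.00 + $29,290.00 + $22,775.00 = $108,765.00

$108,765.00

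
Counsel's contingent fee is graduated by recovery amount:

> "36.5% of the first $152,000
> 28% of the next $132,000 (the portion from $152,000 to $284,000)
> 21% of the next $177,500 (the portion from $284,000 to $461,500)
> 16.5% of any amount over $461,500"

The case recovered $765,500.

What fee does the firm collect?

$179,875.00

First $152,000 at 36.5% = $55,480.00
Next $132,000 at 28% = $36,960.00
Next $177,500 at 21% = $37,275.00
Remaining $304,000 at 16.5% = $50,160.00
Fee: $55,480.00 + $36,960.00 + $37,275.00 + $50,160.00 = $179,875.00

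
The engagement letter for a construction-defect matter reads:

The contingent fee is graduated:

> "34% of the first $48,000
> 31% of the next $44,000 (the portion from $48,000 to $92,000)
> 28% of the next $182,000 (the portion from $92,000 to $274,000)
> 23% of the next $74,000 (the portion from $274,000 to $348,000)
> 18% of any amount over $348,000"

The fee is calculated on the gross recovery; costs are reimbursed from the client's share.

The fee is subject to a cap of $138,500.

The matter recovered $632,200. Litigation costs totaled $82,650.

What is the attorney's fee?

Fee base is the gross recovery, $632,200; costs are reimbursed separately.
First $48,000 at 34% = $16,320.00
Next $44,000 at 31% = $13,640.00
Next $182,000 at 28% = $50,960.00
Next $74,000 at 23% = $17,020.00
Remaining $284,200 at 18% = $51,156.00
Fee: $16,320.00 + $13,640.00 + $50,960.00 + $17,020.00 + $51,156.00 = $149,096.00
$149,096.00 exceeds the $138,500 cap, so the fee is capped at $138,500.00.

$138,500.00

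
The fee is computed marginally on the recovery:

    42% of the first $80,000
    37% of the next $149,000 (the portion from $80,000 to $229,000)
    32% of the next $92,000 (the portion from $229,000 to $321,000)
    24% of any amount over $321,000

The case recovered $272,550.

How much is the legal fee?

First $80,000 at 42% = $33,600.00
Next $149,000 at 37% = $55,130.00
Remaining $43,550 at 32% = $13,936.00
Fee: $33,600.00 + $55,130.00 + $13,936.00 = $102,666.00

$102,666.00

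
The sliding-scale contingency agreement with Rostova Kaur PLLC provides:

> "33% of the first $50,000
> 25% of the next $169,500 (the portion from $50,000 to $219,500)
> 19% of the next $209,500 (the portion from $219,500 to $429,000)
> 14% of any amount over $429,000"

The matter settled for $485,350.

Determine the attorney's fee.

First $50,000 at 33% = $16,500.00
Next $169,500 at 25% = $42,375.00
Next $209,500 at 19% = $39,805.00
Remaining $56,350 at 14% = $7,889.00
Fee: $16,500.00 + $42,375.00 + $39,805.00 + $7,889.00 = $106,569.00

$106,569.00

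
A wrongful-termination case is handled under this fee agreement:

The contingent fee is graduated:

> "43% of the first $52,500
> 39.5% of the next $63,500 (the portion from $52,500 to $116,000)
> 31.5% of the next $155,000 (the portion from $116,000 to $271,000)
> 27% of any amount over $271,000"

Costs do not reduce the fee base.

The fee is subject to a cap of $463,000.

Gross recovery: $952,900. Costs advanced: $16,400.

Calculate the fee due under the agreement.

$280,595.50

Fee base is the gross recovery, $952,900; costs are reimbursed separately.
First $52,500 at 43% = $22,575.00
Next $63,500 at 39.5% = $25,082.50
Next $155,000 at 31.5% = $48,825.00
Remaining $681,900 at 27% = $184,113.00
Fee: $22,575.00 + $25,082.50 + $48,825.00 + $184,113.00 = $280,595.50
$280,595.50 is under the $463,000 cap.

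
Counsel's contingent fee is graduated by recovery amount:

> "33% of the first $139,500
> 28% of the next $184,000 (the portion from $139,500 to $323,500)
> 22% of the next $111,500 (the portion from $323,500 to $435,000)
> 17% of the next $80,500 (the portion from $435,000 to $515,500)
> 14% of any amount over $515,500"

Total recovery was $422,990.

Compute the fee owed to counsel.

First $139,500 at 33% = $46,035.00
Next $184,000 at 28% = $51,520.00
Remaining $99,490 at 22% = $21,887.80
Fee: $46,035.00 + $51,520.00 + $21,887.80 = $119,442.80

$119,442.80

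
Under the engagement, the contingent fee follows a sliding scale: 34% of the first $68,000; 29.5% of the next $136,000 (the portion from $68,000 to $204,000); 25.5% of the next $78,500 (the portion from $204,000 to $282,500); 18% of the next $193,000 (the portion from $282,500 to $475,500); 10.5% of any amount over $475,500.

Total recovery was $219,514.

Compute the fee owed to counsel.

First $68,000 at 34% = $23,120.00
Next $136,000 at 29.5% = $40,120.00
Remaining $15,514 at 25.5% = $3,956.07
Fee: $23,120.00 + $40,120.00 + $3,956.07 = $67,196.07

$67,196.07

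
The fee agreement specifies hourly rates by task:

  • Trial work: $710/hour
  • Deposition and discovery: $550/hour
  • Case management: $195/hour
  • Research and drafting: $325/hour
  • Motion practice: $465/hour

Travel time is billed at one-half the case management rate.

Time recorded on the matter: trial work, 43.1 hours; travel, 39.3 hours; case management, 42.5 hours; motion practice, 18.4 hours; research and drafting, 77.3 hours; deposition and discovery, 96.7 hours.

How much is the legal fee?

Trial work: 43.1 × $710 = $30,601.00
Deposition and discovery: 96.7 × $550 = $53,185.00
Case management: 42.5 × $195 = $8,287.50
Research and drafting: 77.3 × $325 = $25,122.50
Motion practice: 18.4 × $465 = $8,556.00
Subtotal: $30,601.00 + $53,185.00 + $8,287.50 + $25,122.50 + $8,556.00 = $125,752.00
Travel: 39.3 × ($195 ÷ 2) = 39.3 × $97.50 = $3,831.75
Total: $125,752.00 + $3,831.75 = $129,583.75

$129,583.75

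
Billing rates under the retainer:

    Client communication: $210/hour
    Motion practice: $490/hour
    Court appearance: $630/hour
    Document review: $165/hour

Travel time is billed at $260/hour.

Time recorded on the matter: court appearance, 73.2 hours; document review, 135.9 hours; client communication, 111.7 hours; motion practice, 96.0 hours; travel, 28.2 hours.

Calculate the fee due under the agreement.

$146,368.50

Client communication: 111.7 × $210 = $23,457.00
Motion practice: 96.0 × $490 = $47,040.00
Court appearance: 73.2 × $630 = $46,116.00
Document review: 135.9 × $165 = $22,423.50
Subtotal: $23,457.00 + $47,040.00 + $46,116.00 + $22,423.50 = $139,036.50
Travel: 28.2 × $260 = $7,332.00
Total: $139,036.50 + $7,332.00 = $146,368.50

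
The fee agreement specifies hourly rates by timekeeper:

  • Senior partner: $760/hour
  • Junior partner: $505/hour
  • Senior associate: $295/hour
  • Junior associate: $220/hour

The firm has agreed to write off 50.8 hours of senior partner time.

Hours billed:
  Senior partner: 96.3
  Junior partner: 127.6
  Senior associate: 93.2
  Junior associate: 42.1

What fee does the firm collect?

Senior partner: 96.3 × $760 = $73,188.00
Junior partner: 127.6 × $505 = $64,438.00
Senior associate: 93.2 × $295 = $27,494.00
Junior associate: 42.1 × $220 = $9,262.00
Subtotal: $174,382.00
Write-off: 50.8 × $760 = $38,608.00
Total: $174,382.00 − $38,608.00 = $135,774.00

$135,774.00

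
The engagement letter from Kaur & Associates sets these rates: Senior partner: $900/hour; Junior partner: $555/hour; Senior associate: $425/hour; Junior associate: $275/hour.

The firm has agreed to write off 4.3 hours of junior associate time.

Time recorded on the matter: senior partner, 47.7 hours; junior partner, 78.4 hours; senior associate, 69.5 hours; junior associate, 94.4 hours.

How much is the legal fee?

$140,757.00

Senior partner: 47.7 × $900 = $42,930.00
Junior partner: 78.4 × $555 = $43,512.00
Senior associate: 69.5 × $425 = $29,537.50
Junior associate: 94.4 × $275 = $25,960.00
Subtotal: $141,939.50
Write-off: 4.3 × $275 = $1,182.50
Total: $141,939.50 − $1,182.50 = $140,757.00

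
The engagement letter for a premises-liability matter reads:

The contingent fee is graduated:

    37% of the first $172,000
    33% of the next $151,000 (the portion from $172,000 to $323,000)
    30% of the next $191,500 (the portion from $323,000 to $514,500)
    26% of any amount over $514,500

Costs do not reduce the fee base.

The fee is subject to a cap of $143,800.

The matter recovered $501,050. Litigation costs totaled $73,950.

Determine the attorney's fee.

$143,800.00

Fee base is the gross recovery, $501,050; costs are reimbursed separately.
First $172,000 at 37% = $63,640.00
Next $151,000 at 33% = $49,830.00
Remaining $178,050 at 30% = $53,415.00
Fee: $63,640.00 + $49,830.00 + $53,415.00 = $166,885.00
$166,885.00 exceeds the $143,800 cap, so the fee is capped at $143,800.00.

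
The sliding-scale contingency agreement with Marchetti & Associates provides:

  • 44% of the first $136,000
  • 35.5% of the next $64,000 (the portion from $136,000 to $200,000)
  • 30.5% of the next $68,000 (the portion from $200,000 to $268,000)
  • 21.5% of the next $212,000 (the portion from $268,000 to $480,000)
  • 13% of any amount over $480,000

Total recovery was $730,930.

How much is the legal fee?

$181,500.90

First $136,000 at 44% = $59,840.00
Next $64,000 at 35.5% = $22,720.00
Next $68,000 at 30.5% = $20,740.00
Next $212,000 at 21.5% = $45,580.00
Remaining $250,930 at 13% = $32,620.90
Fee: $59,840.00 + $22,720.00 + $20,740.00 + $45,580.00 + $32,620.90 = $181,500.90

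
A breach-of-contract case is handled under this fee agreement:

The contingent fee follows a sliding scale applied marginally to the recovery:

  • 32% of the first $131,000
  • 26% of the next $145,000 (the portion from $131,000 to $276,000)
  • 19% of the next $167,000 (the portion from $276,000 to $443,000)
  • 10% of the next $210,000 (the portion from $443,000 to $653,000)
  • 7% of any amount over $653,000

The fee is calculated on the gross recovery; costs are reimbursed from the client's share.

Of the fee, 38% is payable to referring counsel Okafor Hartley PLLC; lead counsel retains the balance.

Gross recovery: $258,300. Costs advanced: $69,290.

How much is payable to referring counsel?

$28,506.84

Fee base is the gross recovery, $258,300; costs are reimbursed separately.
First $131,000 at 32% = $41,920.00
Remaining $127,300 at 26% = $33,098.00
Fee: $41,920.00 + $33,098.00 = $75,018.00
Referral share: 38% of $75,018.00 = $28,506.84; lead counsel retains $75,018.00 − $28,506.84 = $46,511.16.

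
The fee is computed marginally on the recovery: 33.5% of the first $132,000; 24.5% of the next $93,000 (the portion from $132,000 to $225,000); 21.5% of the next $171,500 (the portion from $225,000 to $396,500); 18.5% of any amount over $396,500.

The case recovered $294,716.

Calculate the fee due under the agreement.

First $132,000 at 33.5% = $44,220.00
Next $93,000 at 24.5% = $22,785.00
Remaining $69,716 at 21.5% = $14,988.94
Fee: $44,220.00 + $22,785.00 + $14,988.94 = $81,993.94

$81,993.94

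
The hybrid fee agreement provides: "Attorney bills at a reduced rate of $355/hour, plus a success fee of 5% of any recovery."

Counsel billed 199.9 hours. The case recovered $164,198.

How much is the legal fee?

$79,174.40

Hourly: 199.9 × $355 = $70,964.50
Success fee: 5% of $164,198 = $8,209.90
Total: $70,964.50 + $8,209.90 = $79,174.40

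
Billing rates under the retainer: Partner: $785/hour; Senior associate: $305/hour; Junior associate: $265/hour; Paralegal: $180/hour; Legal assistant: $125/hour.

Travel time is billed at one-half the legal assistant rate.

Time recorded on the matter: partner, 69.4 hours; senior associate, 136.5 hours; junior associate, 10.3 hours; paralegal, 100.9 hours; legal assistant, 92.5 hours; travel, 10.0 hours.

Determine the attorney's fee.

Partner: 69.4 × $785 = $54,479.00
Senior associate: 136.5 × $305 = $41,632.50
Junior associate: 10.3 × $265 = $2,729.50
Paralegal: 100.9 × $180 = $18,162.00
Legal assistant: 92.5 × $125 = $11,562.50
Subtotal: $54,479.00 + $41,632.50 + $2,729.50 + $18,162.00 + $11,562.50 = $128,565.50
Travel: 10.0 × ($125 ÷ 2) = 10.0 × $62.50 = $625.00
Total: $128,565.50 + $625.00 = $129,190.50

$129,190.50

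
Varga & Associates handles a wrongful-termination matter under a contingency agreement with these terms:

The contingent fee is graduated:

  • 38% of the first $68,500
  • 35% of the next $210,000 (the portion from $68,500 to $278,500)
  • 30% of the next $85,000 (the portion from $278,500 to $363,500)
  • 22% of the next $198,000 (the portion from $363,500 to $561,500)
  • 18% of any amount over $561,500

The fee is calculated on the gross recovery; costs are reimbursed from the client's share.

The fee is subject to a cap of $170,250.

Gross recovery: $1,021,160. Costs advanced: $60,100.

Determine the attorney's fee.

Fee base is the gross recovery, $1,021,160; costs are reimbursed separately.
First $68,500 at 38% = $26,030.00
Next $210,000 at 35% = $73,500.00
Next $85,000 at 30% = $25,500.00
Next $198,000 at 22% = $43,560.00
Remaining $459,660 at 18% = $82,738.80
Fee: $26,030.00 + $73,500.00 + $25,500.00 + $43,560.00 + $82,738.80 = $251,328.80
$251,328.80 exceeds the $170,250 cap, so the fee is capped at $170,250.00.

$170,250.00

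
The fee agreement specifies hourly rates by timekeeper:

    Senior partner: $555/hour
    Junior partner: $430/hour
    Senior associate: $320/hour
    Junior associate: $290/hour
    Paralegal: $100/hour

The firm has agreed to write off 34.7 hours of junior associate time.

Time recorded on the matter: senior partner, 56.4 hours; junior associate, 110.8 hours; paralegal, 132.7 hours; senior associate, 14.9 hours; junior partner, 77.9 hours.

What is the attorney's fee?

Senior partner: 56.4 × $555 = $31,302.00
Junior partner: 77.9 × $430 = $33,497.00
Senior associate: 14.9 × $320 = $4,768.00
Junior associate: 110.8 × $290 = $32,132.00
Paralegal: 132.7 × $100 = $13,270.00
Subtotal: $114,969.00
Write-off: 34.7 × $290 = $10,063.00
Total: $114,969.00 − $10,063.00 = $104,906.00

$104,906.00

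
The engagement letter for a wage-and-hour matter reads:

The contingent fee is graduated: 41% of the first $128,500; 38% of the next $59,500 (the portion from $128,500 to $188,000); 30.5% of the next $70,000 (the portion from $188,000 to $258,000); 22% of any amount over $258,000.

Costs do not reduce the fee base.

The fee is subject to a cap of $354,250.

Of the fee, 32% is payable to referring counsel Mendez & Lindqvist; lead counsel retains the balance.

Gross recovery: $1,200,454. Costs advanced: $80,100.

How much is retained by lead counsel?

Fee base is the gross recovery, $1,200,454; costs are reimbursed separately.
First $128,500 at 41% = $52,685.00
Next $59,500 at 38% = $22,610.00
Next $70,000 at 30.5% = $21,350.00
Remaining $942,454 at 22% = $207,339.88
Fee: $52,685.00 + $22,610.00 + $21,350.00 + $207,339.88 = $303,984.88
$303,984.88 is under the $354,250 cap.
Referral share: 32% of $303,984.88 = $97,275.16; lead counsel retains $303,984.88 − $97,275.16 = $206,709.72.

$206,709.72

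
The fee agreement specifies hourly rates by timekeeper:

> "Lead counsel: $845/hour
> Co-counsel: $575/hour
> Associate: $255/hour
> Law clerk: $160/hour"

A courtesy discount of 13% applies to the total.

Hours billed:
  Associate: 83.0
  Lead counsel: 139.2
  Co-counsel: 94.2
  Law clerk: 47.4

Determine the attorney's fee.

Lead counsel: 139.2 × $845 = $117,624.00
Co-counsel: 94.2 × $575 = $54,165.00
Associate: 83.0 × $255 = $21,165.00
Law clerk: 47.4 × $160 = $7,584.00
Subtotal: $200,538.00
Less 13% discount: −$26,069.94
Total: $200,538.00 − $26,069.94 = $174,468.06

$174,468.06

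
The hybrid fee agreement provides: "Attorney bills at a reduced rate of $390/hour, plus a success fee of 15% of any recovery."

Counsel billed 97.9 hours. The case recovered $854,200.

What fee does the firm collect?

Hourly: 97.9 × $390 = $38,181.00
Success fee: 15% of $854,200 = $128,130.00
Total: $38,181.00 + $128,130.00 = $166,311.00

$166,311.00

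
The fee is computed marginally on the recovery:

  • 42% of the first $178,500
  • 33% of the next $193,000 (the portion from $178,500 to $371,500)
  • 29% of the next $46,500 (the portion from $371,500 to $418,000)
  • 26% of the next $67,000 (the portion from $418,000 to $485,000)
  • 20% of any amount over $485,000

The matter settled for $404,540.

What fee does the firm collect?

First $178,500 at 42% = $74,970.00
Next $193,000 at 33% = $63,690.00
Remaining $33,040 at 29% = $9,581.60
Fee: $74,970.00 + $63,690.00 + $9,581.60 = $148,241.60

$148,241.60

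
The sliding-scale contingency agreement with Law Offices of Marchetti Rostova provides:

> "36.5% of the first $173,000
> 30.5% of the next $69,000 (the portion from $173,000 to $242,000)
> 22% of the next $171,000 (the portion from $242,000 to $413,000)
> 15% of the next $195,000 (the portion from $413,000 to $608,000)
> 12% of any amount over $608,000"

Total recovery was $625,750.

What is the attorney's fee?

First $173,000 at 36.5% = $63,145.00
Next $69,000 at 30.5% = $21,045.00
Next $171,000 at 22% = $37,620.00
Next $195,000 at 15% = $29,250.00
Remaining $17,750 at 12% = $2,130.00
Fee: $63,145.00 + $21,045.00 + $37,620.00 + $29,250.00 + $2,130.00 = $153,190.00

$153,190.00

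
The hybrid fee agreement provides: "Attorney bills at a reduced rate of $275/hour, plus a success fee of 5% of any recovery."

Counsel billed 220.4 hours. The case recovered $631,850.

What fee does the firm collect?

Hourly: 220.4 × $275 = $60,610.00
Success fee: 5% of $631,850 = $31,592.50
Total: $60,610.00 + $31,592.50 = $92,202.50

$92,202.50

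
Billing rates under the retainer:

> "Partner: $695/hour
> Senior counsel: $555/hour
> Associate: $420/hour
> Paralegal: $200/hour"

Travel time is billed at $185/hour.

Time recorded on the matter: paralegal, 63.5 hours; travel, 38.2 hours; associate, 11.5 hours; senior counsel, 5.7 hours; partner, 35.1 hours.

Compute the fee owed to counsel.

Partner: 35.1 × $695 = $24,394.50
Senior counsel: 5.7 × $555 = $3,163.50
Associate: 11.5 × $420 = $4,830.00
Paralegal: 63.5 × $200 = $12,700.00
Subtotal: $24,394.50 + $3,163.50 + $4,830.00 + $12,700.00 = $45,088.00
Travel: 38.2 × $185 = $7,067.00
Total: $45,088.00 + $7,067.00 = $52,155.00

$52,155.00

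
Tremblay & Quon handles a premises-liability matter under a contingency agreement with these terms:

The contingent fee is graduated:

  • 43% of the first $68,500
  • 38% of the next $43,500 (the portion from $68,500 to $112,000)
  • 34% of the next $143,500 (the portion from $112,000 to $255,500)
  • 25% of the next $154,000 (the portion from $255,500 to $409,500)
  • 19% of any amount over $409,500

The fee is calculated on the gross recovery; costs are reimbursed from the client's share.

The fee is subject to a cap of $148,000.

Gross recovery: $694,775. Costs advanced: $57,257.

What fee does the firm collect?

Fee base is the gross recovery, $694,775; costs are reimbursed separately.
First $68,500 at 43% = $29,455.00
Next $43,500 at 38% = $16,530.00
Next $143,500 at 34% = $48,790.00
Next $154,000 at 25% = $38,500.00
Remaining $285,275 at 19% = $54,202.25
Fee: $29,455.00 + $16,530.00 + $48,790.00 + $38,500.00 + $54,202.25 = $187,477.25
$187,477.25 exceeds the $148,000 cap, so the fee is capped at $148,000.00.

$148,000.00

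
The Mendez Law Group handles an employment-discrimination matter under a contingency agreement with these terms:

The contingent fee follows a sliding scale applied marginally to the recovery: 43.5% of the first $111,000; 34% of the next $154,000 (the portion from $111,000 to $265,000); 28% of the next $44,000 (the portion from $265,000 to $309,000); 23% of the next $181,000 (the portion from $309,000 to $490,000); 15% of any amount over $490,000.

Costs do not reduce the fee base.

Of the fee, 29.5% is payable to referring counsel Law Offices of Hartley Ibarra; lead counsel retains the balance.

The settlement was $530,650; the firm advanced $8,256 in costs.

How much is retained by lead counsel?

$113,288.21

Fee base is the gross recovery, $530,650; costs are reimbursed separately.
First $111,000 at 43.5% = $48,285.00
Next $154,000 at 34% = $52,360.00
Next $44,000 at 28% = $12,320.00
Next $181,000 at 23% = $41,630.00
Remaining $40,650 at 15% = $6,097.50
Fee: $48,285.00 + $52,360.00 + $12,320.00 + $41,630.00 + $6,097.50 = $160,692.50
Referral share: 29.5% of $160,692.50 = $47,404.29; lead counsel retains $160,692.50 − $47,404.29 = $113,288.21.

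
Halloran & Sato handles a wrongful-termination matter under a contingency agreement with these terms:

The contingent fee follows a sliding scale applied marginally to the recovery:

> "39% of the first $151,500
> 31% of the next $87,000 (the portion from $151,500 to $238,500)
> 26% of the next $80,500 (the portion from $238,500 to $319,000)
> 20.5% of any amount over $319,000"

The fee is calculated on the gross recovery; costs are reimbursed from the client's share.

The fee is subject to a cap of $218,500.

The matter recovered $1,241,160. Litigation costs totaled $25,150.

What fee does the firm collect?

$218,500.00

Fee base is the gross recovery, $1,241,160; costs are reimbursed separately.
First $151,500 at 39% = $59,085.00
Next $87,000 at 31% = $26,970.00
Next $80,500 at 26% = $20,930.00
Remaining $922,160 at 20.5% = $189,042.80
Fee: $59,085.00 + $26,970.00 + $20,930.00 + $189,042.80 = $296,027.80
$296,027.80 exceeds the $218,500 cap, so the fee is capped at $218,500.00.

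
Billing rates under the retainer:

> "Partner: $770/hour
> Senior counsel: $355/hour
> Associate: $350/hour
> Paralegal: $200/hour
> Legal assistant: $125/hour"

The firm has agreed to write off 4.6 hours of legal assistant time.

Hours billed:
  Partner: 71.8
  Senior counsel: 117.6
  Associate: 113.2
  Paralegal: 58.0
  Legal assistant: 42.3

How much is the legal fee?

Partner: 71.8 × $770 = $55,286.00
Senior counsel: 117.6 × $355 = $41,748.00
Associate: 113.2 × $350 = $39,620.00
Paralegal: 58.0 × $200 = $11,600.00
Legal assistant: 42.3 × $125 = $5,287.50
Subtotal: $153,541.50
Write-off: 4.6 × $125 = $575.00
Total: $153,541.50 − $575.00 = $152,966.50

$152,966.50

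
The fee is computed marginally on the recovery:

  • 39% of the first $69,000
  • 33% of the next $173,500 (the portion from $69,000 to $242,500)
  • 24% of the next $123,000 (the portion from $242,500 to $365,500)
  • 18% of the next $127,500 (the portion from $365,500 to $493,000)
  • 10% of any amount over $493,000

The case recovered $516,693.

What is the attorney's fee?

$139,004.30

First $69,000 at 39% = $26,910.00
Next $173,500 at 33% = $57,255.00
Next $123,000 at 24% = $29,520.00
Next $127,500 at 18% = $22,950.00
Remaining $23,693 at 10% = $2,369.30
Fee: $26,910.00 + $57,255.00 + $29,520.00 + $22,950.00 + $2,369.30 = $139,004.30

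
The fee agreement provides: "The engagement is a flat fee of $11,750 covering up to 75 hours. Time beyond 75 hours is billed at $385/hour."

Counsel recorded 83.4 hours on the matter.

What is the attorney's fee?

$14,984.00

Flat fee: $11,750.00
Excess hours: 83.4 − 75 = 8.4
Overrun: 8.4 × $385 = $3,234.00
Total: $11,750.00 + $3,234.00 = $14,984.00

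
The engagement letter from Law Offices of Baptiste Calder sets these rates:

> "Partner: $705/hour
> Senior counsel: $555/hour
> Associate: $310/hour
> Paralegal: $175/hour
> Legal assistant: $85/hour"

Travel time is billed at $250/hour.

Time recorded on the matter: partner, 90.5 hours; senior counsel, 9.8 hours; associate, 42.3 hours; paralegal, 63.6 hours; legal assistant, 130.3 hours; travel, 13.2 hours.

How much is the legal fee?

$107,860.00

Partner: 90.5 × $705 = $63,802.50
Senior counsel: 9.8 × $555 = $5,439.00
Associate: 42.3 × $310 = $13,113.00
Paralegal: 63.6 × $175 = $11,130.00
Legal assistant: 130.3 × $85 = $11,075.50
Subtotal: $63,802.50 + $5,439.00 + $13,113.00 + $11,130.00 + $11,075.50 = $104,560.00
Travel: 13.2 × $250 = $3,300.00
Total: $104,560.00 + $3,300.00 = $107,860.00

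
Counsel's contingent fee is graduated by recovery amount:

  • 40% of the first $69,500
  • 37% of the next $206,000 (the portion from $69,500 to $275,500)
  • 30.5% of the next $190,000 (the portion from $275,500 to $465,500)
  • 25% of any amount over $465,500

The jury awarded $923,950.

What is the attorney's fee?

$276,582.50

First $69,500 at 40% = $27,800.00
Next $206,000 at 37% = $76,220.00
Next $190,000 at 30.5% = $57,950.00
Remaining $458,450 at 25% = $114,612.50
Fee: $27,800.00 + $76,220.00 + $57,950.00 + $114,612.50 = $276,582.50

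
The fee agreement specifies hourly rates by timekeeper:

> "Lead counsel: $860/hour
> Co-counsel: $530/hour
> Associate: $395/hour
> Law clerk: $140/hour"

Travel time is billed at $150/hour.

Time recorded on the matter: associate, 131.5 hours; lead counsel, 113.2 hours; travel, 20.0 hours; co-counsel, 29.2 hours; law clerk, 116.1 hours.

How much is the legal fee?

Lead counsel: 113.2 × $860 = $97,352.00
Co-counsel: 29.2 × $530 = $15,476.00
Associate: 131.5 × $395 = $51,942.50
Law clerk: 116.1 × $140 = $16,254.00
Subtotal: $97,352.00 + $15,476.00 + $51,942.50 + $16,254.00 = $181,024.50
Travel: 20.0 × $150 = $3,000.00
Total: $181,024.50 + $3,000.00 = $184,024.50

$184,024.50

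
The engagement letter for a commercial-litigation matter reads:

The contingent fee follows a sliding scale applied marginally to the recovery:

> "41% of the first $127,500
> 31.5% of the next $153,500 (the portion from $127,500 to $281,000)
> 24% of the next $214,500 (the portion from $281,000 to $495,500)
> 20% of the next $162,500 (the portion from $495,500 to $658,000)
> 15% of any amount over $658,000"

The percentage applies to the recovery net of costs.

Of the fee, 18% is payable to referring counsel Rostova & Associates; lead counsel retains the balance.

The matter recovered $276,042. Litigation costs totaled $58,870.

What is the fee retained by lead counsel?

Fee base (net of costs): $276,042 − $58,870 = $217,172
First $127,500 at 41% = $52,275.00
Remaining $89,672 at 31.5% = $28,246.68
Fee: $52,275.00 + $28,246.68 = $80,521.68
Referral share: 18% of $80,521.68 = $14,493.90; lead counsel retains $80,521.68 − $14,493.90 = $66,027.78.

$66,027.78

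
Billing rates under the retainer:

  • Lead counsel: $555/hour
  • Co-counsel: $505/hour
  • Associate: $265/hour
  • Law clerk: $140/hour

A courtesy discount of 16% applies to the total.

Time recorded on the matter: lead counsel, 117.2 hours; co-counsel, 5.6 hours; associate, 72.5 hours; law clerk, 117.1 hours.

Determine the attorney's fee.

Lead counsel: 117.2 × $555 = $65,046.00
Co-counsel: 5.6 × $505 = $2,828.00
Associate: 72.5 × $265 = $19,212.50
Law clerk: 117.1 × $140 = $16,394.00
Subtotal: $103,480.50
Less 16% discount: −$16,556.88
Total: $103,480.50 − $16,556.88 = $86,923.62

$86,923.62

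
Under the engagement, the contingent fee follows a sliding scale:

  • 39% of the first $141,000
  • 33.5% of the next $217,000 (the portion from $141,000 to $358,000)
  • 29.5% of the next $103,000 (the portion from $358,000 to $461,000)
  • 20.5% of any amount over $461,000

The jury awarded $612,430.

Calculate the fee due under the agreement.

$189,113.15

First $141,000 at 39% = $54,990.00
Next $217,000 at 33.5% = $72,695.00
Next $103,000 at 29.5% = $30,385.00
Remaining $151,430 at 20.5% = $31,043.15
Fee: $54,990.00 + $72,695.00 + $30,385.00 + $31,043.15 = $189,113.15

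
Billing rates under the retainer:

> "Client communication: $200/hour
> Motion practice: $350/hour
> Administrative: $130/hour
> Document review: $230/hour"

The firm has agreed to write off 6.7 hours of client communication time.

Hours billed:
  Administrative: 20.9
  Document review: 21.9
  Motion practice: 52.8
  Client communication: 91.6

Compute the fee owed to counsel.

$43,214.00

Client communication: 91.6 × $200 = $18,320.00
Motion practice: 52.8 × $350 = $18,480.00
Administrative: 20.9 × $130 = $2,717.00
Document review: 21.9 × $230 = $5,037.00
Subtotal: $44,554.00
Write-off: 6.7 × $200 = $1,340.00
Total: $44,554.00 − $1,340.00 = $43,214.00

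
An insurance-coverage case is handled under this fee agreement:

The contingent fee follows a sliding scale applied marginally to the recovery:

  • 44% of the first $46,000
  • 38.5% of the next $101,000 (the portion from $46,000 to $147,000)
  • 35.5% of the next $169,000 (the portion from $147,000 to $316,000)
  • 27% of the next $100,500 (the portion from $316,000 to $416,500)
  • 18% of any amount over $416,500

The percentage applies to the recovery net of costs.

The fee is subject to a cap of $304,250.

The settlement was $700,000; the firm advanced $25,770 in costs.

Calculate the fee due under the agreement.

Fee base (net of costs): $700,000 − $25,770 = $674,230
First $46,000 at 44% = $20,240.00
Next $101,000 at 38.5% = $38,885.00
Next $169,000 at 35.5% = $59,995.00
Next $100,500 at 27% = $27,135.00
Remaining $257,730 at 18% = $46,391.40
Fee: $20,240.00 + $38,885.00 + $59,995.00 + $27,135.00 + $46,391.40 = $192,646.40
$192,646.40 is under the $304,250 cap.

$192,646.40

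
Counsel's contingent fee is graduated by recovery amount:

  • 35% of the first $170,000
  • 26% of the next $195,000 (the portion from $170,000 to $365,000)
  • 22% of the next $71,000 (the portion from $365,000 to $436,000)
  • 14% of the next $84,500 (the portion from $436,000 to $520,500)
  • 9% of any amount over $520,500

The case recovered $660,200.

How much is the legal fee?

First $170,000 at 35% = $59,500.00
Next $195,000 at 26% = $50,700.00
Next $71,000 at 22% = $15,620.00
Next $84,500 at 14% = $11,830.00
Remaining $139,700 at 9% = $12,573.00
Fee: $59,500.00 + $50,700.00 + $15,620.00 + $11,830.00 + $12,573.00 = $150,223.00

$150,223.00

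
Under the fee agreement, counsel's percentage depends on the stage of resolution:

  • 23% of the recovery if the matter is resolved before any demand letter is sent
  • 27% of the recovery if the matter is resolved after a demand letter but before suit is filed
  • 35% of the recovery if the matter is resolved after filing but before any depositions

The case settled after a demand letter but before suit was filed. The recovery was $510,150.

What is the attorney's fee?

The matter settled after a demand letter but before suit was filed, so the 27% rate applies.
$510,150 × 27% = $137,740.50

$137,740.50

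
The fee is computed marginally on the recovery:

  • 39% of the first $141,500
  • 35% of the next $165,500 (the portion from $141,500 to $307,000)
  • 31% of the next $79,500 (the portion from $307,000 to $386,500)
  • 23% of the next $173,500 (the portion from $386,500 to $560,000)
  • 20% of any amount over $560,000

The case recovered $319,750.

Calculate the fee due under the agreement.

First $141,500 at 39% = $55,185.00
Next $165,500 at 35% = $57,925.00
Remaining $12,750 at 31% = $3,952.50
Fee: $55,185.00 + $57,925.00 + $3,952.50 = $117,062.50

$117,062.50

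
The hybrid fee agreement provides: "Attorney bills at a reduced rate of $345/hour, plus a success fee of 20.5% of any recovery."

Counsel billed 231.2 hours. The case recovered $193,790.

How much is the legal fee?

Hourly: 231.2 × $345 = $79,764.00
Success fee: 20.5% of $193,790 = $39,726.95
Total: $79,764.00 + $39,726.95 = $119,490.95

$119,490.95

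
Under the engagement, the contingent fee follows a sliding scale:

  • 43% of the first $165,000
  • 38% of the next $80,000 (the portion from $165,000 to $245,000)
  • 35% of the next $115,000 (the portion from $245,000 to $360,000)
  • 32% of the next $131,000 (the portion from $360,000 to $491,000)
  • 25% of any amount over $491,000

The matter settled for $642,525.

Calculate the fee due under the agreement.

First $165,000 at 43% = $70,950.00
Next $80,000 at 38% = $30,400.00
Next $115,000 at 35% = $40,250.00
Next $131,000 at 32% = $41,920.00
Remaining $151,525 at 25% = $37,881.25
Fee: $70,950.00 + $30,400.00 + $40,250.00 + $41,920.00 + $37,881.25 = $221,401.25

$221,401.25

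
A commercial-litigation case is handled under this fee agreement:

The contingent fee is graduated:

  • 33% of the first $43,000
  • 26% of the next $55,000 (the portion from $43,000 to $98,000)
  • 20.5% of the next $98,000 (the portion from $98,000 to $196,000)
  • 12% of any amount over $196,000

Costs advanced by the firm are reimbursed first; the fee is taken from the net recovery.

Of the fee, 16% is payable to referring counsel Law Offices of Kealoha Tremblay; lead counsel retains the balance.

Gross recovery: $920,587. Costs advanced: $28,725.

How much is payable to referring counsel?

Fee base (net of costs): $920,587 − $28,725 = $891,862
First $43,000 at 33% = $14,190.00
Next $55,000 at 26% = $14,300.00
Next $98,000 at 20.5% = $20,090.00
Remaining $695,862 at 12% = $83,503.44
Fee: $14,190.00 + $14,300.00 + $20,090.00 + $83,503.44 = $132,083.44
Referral share: 16% of $132,083.44 = $21,133.35; lead counsel retains $132,083.44 − $21,133.35 = $110,950.09.

$21,133.35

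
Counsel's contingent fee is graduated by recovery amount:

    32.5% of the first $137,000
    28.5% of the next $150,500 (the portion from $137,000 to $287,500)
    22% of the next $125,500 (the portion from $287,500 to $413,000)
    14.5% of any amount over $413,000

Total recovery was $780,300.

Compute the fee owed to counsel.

$168,286.00

First $137,000 at 32.5% = $44,525.00
Next $150,500 at 28.5% = $42,892.50
Next $125,500 at 22% = $27,610.00
Remaining $367,300 at 14.5% = $53,258.50
Fee: $44,525.00 + $42,892.50 + $27,610.00 + $53,258.50 = $168,286.00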